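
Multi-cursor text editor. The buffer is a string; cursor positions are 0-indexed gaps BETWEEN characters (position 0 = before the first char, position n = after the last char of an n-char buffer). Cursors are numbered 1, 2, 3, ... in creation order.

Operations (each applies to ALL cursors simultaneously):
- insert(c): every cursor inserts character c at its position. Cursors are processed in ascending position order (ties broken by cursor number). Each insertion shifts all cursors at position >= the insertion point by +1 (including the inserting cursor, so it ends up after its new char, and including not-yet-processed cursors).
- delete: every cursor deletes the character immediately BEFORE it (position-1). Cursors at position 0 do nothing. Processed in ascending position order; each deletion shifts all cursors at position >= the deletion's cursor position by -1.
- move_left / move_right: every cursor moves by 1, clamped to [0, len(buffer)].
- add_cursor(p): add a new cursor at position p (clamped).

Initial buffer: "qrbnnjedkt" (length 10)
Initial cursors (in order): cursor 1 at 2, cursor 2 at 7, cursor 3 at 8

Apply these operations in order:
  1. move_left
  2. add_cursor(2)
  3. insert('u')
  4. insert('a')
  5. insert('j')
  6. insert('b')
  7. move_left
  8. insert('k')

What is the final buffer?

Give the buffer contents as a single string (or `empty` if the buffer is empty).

After op 1 (move_left): buffer="qrbnnjedkt" (len 10), cursors c1@1 c2@6 c3@7, authorship ..........
After op 2 (add_cursor(2)): buffer="qrbnnjedkt" (len 10), cursors c1@1 c4@2 c2@6 c3@7, authorship ..........
After op 3 (insert('u')): buffer="qurubnnjueudkt" (len 14), cursors c1@2 c4@4 c2@9 c3@11, authorship .1.4....2.3...
After op 4 (insert('a')): buffer="quaruabnnjuaeuadkt" (len 18), cursors c1@3 c4@6 c2@12 c3@15, authorship .11.44....22.33...
After op 5 (insert('j')): buffer="quajruajbnnjuajeuajdkt" (len 22), cursors c1@4 c4@8 c2@15 c3@19, authorship .111.444....222.333...
After op 6 (insert('b')): buffer="quajbruajbbnnjuajbeuajbdkt" (len 26), cursors c1@5 c4@10 c2@18 c3@23, authorship .1111.4444....2222.3333...
After op 7 (move_left): buffer="quajbruajbbnnjuajbeuajbdkt" (len 26), cursors c1@4 c4@9 c2@17 c3@22, authorship .1111.4444....2222.3333...
After op 8 (insert('k')): buffer="quajkbruajkbbnnjuajkbeuajkbdkt" (len 30), cursors c1@5 c4@11 c2@20 c3@26, authorship .11111.44444....22222.33333...

Answer: quajkbruajkbbnnjuajkbeuajkbdkt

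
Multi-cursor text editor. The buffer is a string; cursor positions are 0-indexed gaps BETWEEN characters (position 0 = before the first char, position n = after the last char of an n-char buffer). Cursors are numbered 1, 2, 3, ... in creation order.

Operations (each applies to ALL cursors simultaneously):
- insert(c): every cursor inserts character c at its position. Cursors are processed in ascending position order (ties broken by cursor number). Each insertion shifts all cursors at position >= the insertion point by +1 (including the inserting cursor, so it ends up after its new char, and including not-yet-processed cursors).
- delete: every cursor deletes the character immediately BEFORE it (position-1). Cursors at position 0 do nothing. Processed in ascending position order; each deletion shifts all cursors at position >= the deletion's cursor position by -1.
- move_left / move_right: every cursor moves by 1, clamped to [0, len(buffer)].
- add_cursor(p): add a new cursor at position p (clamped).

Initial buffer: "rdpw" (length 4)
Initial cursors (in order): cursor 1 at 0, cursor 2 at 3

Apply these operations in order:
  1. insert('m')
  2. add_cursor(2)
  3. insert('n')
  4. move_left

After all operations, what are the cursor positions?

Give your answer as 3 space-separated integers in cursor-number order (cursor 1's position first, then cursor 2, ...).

After op 1 (insert('m')): buffer="mrdpmw" (len 6), cursors c1@1 c2@5, authorship 1...2.
After op 2 (add_cursor(2)): buffer="mrdpmw" (len 6), cursors c1@1 c3@2 c2@5, authorship 1...2.
After op 3 (insert('n')): buffer="mnrndpmnw" (len 9), cursors c1@2 c3@4 c2@8, authorship 11.3..22.
After op 4 (move_left): buffer="mnrndpmnw" (len 9), cursors c1@1 c3@3 c2@7, authorship 11.3..22.

Answer: 1 7 3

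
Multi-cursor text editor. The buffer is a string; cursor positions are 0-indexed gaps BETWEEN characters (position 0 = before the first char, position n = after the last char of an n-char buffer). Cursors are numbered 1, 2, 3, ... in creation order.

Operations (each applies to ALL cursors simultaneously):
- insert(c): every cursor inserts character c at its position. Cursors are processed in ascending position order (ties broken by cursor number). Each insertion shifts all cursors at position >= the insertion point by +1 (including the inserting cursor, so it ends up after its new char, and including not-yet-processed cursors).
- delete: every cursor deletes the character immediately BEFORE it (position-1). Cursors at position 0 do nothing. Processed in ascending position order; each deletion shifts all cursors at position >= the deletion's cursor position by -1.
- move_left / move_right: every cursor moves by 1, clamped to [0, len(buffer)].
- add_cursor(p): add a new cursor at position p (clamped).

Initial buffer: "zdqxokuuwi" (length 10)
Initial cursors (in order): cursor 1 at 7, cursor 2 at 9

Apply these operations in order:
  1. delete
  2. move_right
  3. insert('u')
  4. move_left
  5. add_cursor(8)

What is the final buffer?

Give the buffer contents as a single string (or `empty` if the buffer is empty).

Answer: zdqxokuuiu

Derivation:
After op 1 (delete): buffer="zdqxokui" (len 8), cursors c1@6 c2@7, authorship ........
After op 2 (move_right): buffer="zdqxokui" (len 8), cursors c1@7 c2@8, authorship ........
After op 3 (insert('u')): buffer="zdqxokuuiu" (len 10), cursors c1@8 c2@10, authorship .......1.2
After op 4 (move_left): buffer="zdqxokuuiu" (len 10), cursors c1@7 c2@9, authorship .......1.2
After op 5 (add_cursor(8)): buffer="zdqxokuuiu" (len 10), cursors c1@7 c3@8 c2@9, authorship .......1.2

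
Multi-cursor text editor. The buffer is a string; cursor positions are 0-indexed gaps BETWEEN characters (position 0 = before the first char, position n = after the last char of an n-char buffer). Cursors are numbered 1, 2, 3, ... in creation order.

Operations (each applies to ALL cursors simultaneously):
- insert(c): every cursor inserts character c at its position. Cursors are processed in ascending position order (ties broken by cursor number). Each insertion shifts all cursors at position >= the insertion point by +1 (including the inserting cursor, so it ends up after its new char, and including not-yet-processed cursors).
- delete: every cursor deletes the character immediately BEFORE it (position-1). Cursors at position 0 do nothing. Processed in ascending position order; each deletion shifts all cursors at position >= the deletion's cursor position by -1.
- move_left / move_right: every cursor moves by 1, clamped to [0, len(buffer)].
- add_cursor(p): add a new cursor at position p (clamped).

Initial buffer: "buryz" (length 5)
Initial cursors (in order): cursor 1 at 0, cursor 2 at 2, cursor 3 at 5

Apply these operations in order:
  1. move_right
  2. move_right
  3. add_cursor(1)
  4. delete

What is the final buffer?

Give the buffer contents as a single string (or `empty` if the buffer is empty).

After op 1 (move_right): buffer="buryz" (len 5), cursors c1@1 c2@3 c3@5, authorship .....
After op 2 (move_right): buffer="buryz" (len 5), cursors c1@2 c2@4 c3@5, authorship .....
After op 3 (add_cursor(1)): buffer="buryz" (len 5), cursors c4@1 c1@2 c2@4 c3@5, authorship .....
After op 4 (delete): buffer="r" (len 1), cursors c1@0 c4@0 c2@1 c3@1, authorship .

Answer: r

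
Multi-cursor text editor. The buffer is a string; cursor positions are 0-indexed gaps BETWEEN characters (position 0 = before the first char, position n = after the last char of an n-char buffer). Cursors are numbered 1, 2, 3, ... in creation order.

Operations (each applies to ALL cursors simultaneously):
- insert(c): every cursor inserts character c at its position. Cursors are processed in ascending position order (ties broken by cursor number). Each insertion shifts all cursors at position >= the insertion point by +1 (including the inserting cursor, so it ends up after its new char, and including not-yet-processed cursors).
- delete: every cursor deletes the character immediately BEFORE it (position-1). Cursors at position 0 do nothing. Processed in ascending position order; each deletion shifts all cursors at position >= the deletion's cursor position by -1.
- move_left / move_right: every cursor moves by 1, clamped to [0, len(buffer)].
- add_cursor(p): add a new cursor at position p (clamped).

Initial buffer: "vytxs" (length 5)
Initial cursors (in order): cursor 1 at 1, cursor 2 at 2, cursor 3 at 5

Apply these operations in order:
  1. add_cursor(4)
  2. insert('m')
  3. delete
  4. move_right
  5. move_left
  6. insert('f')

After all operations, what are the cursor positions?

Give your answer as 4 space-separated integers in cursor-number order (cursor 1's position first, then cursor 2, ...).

After op 1 (add_cursor(4)): buffer="vytxs" (len 5), cursors c1@1 c2@2 c4@4 c3@5, authorship .....
After op 2 (insert('m')): buffer="vmymtxmsm" (len 9), cursors c1@2 c2@4 c4@7 c3@9, authorship .1.2..4.3
After op 3 (delete): buffer="vytxs" (len 5), cursors c1@1 c2@2 c4@4 c3@5, authorship .....
After op 4 (move_right): buffer="vytxs" (len 5), cursors c1@2 c2@3 c3@5 c4@5, authorship .....
After op 5 (move_left): buffer="vytxs" (len 5), cursors c1@1 c2@2 c3@4 c4@4, authorship .....
After op 6 (insert('f')): buffer="vfyftxffs" (len 9), cursors c1@2 c2@4 c3@8 c4@8, authorship .1.2..34.

Answer: 2 4 8 8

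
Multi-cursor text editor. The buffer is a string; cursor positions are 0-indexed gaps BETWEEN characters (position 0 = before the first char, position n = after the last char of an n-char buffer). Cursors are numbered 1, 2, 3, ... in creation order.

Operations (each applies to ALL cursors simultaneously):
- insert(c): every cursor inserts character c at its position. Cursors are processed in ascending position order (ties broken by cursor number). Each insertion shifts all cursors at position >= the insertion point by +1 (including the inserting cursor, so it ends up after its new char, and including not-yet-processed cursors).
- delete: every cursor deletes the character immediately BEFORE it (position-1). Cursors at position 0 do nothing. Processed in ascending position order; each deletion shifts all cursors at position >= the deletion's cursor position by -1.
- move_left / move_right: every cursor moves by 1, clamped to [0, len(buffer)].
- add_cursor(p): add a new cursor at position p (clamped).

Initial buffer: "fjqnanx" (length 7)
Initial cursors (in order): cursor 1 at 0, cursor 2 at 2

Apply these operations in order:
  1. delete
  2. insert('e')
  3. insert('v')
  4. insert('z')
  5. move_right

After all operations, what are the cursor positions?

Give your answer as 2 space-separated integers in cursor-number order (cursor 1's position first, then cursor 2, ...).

Answer: 4 8

Derivation:
After op 1 (delete): buffer="fqnanx" (len 6), cursors c1@0 c2@1, authorship ......
After op 2 (insert('e')): buffer="efeqnanx" (len 8), cursors c1@1 c2@3, authorship 1.2.....
After op 3 (insert('v')): buffer="evfevqnanx" (len 10), cursors c1@2 c2@5, authorship 11.22.....
After op 4 (insert('z')): buffer="evzfevzqnanx" (len 12), cursors c1@3 c2@7, authorship 111.222.....
After op 5 (move_right): buffer="evzfevzqnanx" (len 12), cursors c1@4 c2@8, authorship 111.222.....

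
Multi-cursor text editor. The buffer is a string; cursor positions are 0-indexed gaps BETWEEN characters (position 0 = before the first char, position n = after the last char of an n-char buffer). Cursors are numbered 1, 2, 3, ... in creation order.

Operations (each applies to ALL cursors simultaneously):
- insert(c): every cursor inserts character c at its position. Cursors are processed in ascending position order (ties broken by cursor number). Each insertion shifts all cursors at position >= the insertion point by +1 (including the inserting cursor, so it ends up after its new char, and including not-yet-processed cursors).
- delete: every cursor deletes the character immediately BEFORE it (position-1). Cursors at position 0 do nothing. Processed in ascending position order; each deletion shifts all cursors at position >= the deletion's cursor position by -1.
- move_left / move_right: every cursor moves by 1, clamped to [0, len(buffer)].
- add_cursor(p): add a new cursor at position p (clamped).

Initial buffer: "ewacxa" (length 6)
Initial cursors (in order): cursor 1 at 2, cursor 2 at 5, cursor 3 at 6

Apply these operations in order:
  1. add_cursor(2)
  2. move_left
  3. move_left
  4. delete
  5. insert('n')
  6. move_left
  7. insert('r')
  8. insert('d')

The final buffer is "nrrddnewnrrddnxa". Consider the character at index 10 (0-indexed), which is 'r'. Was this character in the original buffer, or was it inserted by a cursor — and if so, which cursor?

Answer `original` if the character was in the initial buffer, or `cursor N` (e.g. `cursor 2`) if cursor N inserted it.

Answer: cursor 3

Derivation:
After op 1 (add_cursor(2)): buffer="ewacxa" (len 6), cursors c1@2 c4@2 c2@5 c3@6, authorship ......
After op 2 (move_left): buffer="ewacxa" (len 6), cursors c1@1 c4@1 c2@4 c3@5, authorship ......
After op 3 (move_left): buffer="ewacxa" (len 6), cursors c1@0 c4@0 c2@3 c3@4, authorship ......
After op 4 (delete): buffer="ewxa" (len 4), cursors c1@0 c4@0 c2@2 c3@2, authorship ....
After op 5 (insert('n')): buffer="nnewnnxa" (len 8), cursors c1@2 c4@2 c2@6 c3@6, authorship 14..23..
After op 6 (move_left): buffer="nnewnnxa" (len 8), cursors c1@1 c4@1 c2@5 c3@5, authorship 14..23..
After op 7 (insert('r')): buffer="nrrnewnrrnxa" (len 12), cursors c1@3 c4@3 c2@9 c3@9, authorship 1144..2233..
After op 8 (insert('d')): buffer="nrrddnewnrrddnxa" (len 16), cursors c1@5 c4@5 c2@13 c3@13, authorship 114144..223233..
Authorship (.=original, N=cursor N): 1 1 4 1 4 4 . . 2 2 3 2 3 3 . .
Index 10: author = 3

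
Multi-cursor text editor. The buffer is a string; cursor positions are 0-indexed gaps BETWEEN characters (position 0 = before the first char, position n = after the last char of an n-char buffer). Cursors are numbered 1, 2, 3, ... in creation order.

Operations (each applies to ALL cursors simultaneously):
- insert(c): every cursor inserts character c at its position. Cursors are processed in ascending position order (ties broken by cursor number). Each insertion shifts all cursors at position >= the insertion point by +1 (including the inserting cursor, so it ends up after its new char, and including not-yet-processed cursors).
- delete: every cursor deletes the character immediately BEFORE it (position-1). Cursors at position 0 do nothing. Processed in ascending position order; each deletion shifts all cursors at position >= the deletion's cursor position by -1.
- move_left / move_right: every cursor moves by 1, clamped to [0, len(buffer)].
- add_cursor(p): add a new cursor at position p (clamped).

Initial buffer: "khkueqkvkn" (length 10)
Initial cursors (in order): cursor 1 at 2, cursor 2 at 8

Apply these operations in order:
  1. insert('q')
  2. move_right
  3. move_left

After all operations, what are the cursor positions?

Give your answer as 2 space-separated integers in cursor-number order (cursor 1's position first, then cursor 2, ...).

Answer: 3 10

Derivation:
After op 1 (insert('q')): buffer="khqkueqkvqkn" (len 12), cursors c1@3 c2@10, authorship ..1......2..
After op 2 (move_right): buffer="khqkueqkvqkn" (len 12), cursors c1@4 c2@11, authorship ..1......2..
After op 3 (move_left): buffer="khqkueqkvqkn" (len 12), cursors c1@3 c2@10, authorship ..1......2..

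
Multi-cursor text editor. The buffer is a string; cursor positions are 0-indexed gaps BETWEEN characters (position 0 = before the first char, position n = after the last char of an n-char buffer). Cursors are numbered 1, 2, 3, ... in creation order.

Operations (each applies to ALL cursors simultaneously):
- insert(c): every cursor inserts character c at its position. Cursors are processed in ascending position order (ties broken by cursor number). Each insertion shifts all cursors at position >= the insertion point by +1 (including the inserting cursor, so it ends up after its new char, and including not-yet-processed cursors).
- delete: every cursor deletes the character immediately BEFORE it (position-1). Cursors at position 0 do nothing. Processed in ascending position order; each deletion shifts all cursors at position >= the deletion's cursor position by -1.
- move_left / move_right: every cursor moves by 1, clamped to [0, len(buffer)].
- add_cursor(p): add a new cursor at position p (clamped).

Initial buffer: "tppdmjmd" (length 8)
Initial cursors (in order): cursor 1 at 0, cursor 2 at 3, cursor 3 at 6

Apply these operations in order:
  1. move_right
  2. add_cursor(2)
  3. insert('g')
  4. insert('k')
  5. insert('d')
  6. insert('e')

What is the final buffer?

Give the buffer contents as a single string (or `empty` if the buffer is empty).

After op 1 (move_right): buffer="tppdmjmd" (len 8), cursors c1@1 c2@4 c3@7, authorship ........
After op 2 (add_cursor(2)): buffer="tppdmjmd" (len 8), cursors c1@1 c4@2 c2@4 c3@7, authorship ........
After op 3 (insert('g')): buffer="tgpgpdgmjmgd" (len 12), cursors c1@2 c4@4 c2@7 c3@11, authorship .1.4..2...3.
After op 4 (insert('k')): buffer="tgkpgkpdgkmjmgkd" (len 16), cursors c1@3 c4@6 c2@10 c3@15, authorship .11.44..22...33.
After op 5 (insert('d')): buffer="tgkdpgkdpdgkdmjmgkdd" (len 20), cursors c1@4 c4@8 c2@13 c3@19, authorship .111.444..222...333.
After op 6 (insert('e')): buffer="tgkdepgkdepdgkdemjmgkded" (len 24), cursors c1@5 c4@10 c2@16 c3@23, authorship .1111.4444..2222...3333.

Answer: tgkdepgkdepdgkdemjmgkded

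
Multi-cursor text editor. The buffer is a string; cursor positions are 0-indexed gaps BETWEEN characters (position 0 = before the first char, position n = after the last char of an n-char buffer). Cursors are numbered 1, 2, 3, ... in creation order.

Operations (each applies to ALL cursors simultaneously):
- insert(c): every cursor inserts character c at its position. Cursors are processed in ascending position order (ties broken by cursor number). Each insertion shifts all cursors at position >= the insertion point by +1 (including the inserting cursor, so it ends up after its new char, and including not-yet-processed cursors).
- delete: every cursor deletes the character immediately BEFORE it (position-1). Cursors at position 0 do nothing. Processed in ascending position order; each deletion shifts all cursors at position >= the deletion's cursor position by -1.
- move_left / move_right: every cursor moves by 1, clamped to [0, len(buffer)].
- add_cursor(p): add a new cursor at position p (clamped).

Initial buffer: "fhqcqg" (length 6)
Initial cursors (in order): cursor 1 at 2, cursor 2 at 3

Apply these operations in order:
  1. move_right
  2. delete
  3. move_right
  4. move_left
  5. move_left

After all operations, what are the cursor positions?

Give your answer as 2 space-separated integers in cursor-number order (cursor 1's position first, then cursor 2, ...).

Answer: 1 1

Derivation:
After op 1 (move_right): buffer="fhqcqg" (len 6), cursors c1@3 c2@4, authorship ......
After op 2 (delete): buffer="fhqg" (len 4), cursors c1@2 c2@2, authorship ....
After op 3 (move_right): buffer="fhqg" (len 4), cursors c1@3 c2@3, authorship ....
After op 4 (move_left): buffer="fhqg" (len 4), cursors c1@2 c2@2, authorship ....
After op 5 (move_left): buffer="fhqg" (len 4), cursors c1@1 c2@1, authorship ....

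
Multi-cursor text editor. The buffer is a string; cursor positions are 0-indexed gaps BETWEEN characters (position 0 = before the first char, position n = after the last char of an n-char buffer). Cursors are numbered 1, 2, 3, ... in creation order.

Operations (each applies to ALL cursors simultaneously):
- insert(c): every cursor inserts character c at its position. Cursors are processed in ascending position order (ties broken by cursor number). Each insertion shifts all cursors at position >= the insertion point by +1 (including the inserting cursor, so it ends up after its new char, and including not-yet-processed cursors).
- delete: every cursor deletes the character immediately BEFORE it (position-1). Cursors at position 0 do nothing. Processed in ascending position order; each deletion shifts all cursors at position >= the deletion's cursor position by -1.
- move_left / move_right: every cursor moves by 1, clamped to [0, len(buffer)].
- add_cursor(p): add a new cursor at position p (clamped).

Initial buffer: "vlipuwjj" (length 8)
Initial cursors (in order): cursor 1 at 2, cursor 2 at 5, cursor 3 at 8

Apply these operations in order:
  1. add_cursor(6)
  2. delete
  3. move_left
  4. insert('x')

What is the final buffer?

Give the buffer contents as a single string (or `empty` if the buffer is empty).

Answer: xvixxpxj

Derivation:
After op 1 (add_cursor(6)): buffer="vlipuwjj" (len 8), cursors c1@2 c2@5 c4@6 c3@8, authorship ........
After op 2 (delete): buffer="vipj" (len 4), cursors c1@1 c2@3 c4@3 c3@4, authorship ....
After op 3 (move_left): buffer="vipj" (len 4), cursors c1@0 c2@2 c4@2 c3@3, authorship ....
After op 4 (insert('x')): buffer="xvixxpxj" (len 8), cursors c1@1 c2@5 c4@5 c3@7, authorship 1..24.3.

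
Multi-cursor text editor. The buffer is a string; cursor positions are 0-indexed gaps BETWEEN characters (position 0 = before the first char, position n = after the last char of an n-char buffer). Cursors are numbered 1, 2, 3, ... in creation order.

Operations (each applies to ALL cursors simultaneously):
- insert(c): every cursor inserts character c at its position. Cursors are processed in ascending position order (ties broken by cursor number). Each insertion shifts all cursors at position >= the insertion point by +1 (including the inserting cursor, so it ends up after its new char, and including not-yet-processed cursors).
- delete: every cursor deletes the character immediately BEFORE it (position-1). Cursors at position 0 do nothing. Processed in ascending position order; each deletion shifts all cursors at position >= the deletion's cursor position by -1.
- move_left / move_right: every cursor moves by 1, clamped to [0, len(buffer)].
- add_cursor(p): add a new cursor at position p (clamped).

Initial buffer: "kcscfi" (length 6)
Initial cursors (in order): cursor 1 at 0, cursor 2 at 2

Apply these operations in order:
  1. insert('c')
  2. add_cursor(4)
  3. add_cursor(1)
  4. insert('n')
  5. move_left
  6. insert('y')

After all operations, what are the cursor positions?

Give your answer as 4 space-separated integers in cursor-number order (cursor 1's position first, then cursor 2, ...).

After op 1 (insert('c')): buffer="ckccscfi" (len 8), cursors c1@1 c2@4, authorship 1..2....
After op 2 (add_cursor(4)): buffer="ckccscfi" (len 8), cursors c1@1 c2@4 c3@4, authorship 1..2....
After op 3 (add_cursor(1)): buffer="ckccscfi" (len 8), cursors c1@1 c4@1 c2@4 c3@4, authorship 1..2....
After op 4 (insert('n')): buffer="cnnkccnnscfi" (len 12), cursors c1@3 c4@3 c2@8 c3@8, authorship 114..223....
After op 5 (move_left): buffer="cnnkccnnscfi" (len 12), cursors c1@2 c4@2 c2@7 c3@7, authorship 114..223....
After op 6 (insert('y')): buffer="cnyynkccnyynscfi" (len 16), cursors c1@4 c4@4 c2@11 c3@11, authorship 11144..22233....

Answer: 4 11 11 4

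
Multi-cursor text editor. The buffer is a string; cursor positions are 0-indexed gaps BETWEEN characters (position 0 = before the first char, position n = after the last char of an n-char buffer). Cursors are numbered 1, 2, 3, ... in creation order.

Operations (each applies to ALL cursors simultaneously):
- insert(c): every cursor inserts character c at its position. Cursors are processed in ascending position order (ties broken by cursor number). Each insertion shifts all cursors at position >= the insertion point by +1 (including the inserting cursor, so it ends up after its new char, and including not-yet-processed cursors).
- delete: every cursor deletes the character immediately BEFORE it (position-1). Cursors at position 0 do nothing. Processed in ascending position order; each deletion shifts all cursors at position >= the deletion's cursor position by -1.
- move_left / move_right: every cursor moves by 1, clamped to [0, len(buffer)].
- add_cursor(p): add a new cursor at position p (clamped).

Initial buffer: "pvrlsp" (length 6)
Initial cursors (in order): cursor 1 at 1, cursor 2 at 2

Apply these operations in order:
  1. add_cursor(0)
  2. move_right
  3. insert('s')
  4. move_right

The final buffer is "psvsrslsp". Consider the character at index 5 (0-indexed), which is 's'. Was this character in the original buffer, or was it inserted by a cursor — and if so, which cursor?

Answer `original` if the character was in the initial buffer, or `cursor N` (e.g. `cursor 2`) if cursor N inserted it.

After op 1 (add_cursor(0)): buffer="pvrlsp" (len 6), cursors c3@0 c1@1 c2@2, authorship ......
After op 2 (move_right): buffer="pvrlsp" (len 6), cursors c3@1 c1@2 c2@3, authorship ......
After op 3 (insert('s')): buffer="psvsrslsp" (len 9), cursors c3@2 c1@4 c2@6, authorship .3.1.2...
After op 4 (move_right): buffer="psvsrslsp" (len 9), cursors c3@3 c1@5 c2@7, authorship .3.1.2...
Authorship (.=original, N=cursor N): . 3 . 1 . 2 . . .
Index 5: author = 2

Answer: cursor 2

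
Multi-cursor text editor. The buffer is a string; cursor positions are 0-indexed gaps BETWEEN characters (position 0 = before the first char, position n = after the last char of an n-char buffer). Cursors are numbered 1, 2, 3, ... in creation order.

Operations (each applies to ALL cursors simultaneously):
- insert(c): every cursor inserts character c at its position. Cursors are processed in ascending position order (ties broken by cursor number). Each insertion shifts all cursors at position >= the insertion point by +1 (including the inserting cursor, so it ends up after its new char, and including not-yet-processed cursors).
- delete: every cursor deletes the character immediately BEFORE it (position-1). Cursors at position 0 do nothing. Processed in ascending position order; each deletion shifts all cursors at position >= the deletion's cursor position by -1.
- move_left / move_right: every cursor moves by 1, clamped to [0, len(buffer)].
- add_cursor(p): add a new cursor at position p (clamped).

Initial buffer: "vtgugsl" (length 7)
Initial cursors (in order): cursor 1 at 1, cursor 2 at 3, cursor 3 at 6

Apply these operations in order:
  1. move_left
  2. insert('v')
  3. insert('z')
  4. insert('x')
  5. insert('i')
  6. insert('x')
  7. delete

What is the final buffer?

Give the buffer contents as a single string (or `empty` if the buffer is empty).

After op 1 (move_left): buffer="vtgugsl" (len 7), cursors c1@0 c2@2 c3@5, authorship .......
After op 2 (insert('v')): buffer="vvtvgugvsl" (len 10), cursors c1@1 c2@4 c3@8, authorship 1..2...3..
After op 3 (insert('z')): buffer="vzvtvzgugvzsl" (len 13), cursors c1@2 c2@6 c3@11, authorship 11..22...33..
After op 4 (insert('x')): buffer="vzxvtvzxgugvzxsl" (len 16), cursors c1@3 c2@8 c3@14, authorship 111..222...333..
After op 5 (insert('i')): buffer="vzxivtvzxigugvzxisl" (len 19), cursors c1@4 c2@10 c3@17, authorship 1111..2222...3333..
After op 6 (insert('x')): buffer="vzxixvtvzxixgugvzxixsl" (len 22), cursors c1@5 c2@12 c3@20, authorship 11111..22222...33333..
After op 7 (delete): buffer="vzxivtvzxigugvzxisl" (len 19), cursors c1@4 c2@10 c3@17, authorship 1111..2222...3333..

Answer: vzxivtvzxigugvzxisl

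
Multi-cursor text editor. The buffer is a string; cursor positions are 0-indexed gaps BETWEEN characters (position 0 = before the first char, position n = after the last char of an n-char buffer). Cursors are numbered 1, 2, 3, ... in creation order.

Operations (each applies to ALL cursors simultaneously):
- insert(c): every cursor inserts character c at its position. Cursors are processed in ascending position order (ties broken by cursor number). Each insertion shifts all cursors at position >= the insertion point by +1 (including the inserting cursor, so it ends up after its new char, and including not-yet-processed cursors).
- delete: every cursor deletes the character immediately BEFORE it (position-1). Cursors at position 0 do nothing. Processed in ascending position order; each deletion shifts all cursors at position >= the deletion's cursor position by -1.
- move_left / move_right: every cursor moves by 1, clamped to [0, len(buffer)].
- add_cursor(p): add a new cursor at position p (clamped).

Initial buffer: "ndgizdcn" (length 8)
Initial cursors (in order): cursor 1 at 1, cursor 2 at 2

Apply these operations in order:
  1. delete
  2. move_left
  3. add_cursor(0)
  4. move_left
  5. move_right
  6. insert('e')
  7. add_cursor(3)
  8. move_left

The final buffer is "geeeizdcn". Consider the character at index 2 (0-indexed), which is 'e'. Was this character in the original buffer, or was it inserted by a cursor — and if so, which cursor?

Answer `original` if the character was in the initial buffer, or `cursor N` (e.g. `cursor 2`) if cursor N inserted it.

Answer: cursor 2

Derivation:
After op 1 (delete): buffer="gizdcn" (len 6), cursors c1@0 c2@0, authorship ......
After op 2 (move_left): buffer="gizdcn" (len 6), cursors c1@0 c2@0, authorship ......
After op 3 (add_cursor(0)): buffer="gizdcn" (len 6), cursors c1@0 c2@0 c3@0, authorship ......
After op 4 (move_left): buffer="gizdcn" (len 6), cursors c1@0 c2@0 c3@0, authorship ......
After op 5 (move_right): buffer="gizdcn" (len 6), cursors c1@1 c2@1 c3@1, authorship ......
After op 6 (insert('e')): buffer="geeeizdcn" (len 9), cursors c1@4 c2@4 c3@4, authorship .123.....
After op 7 (add_cursor(3)): buffer="geeeizdcn" (len 9), cursors c4@3 c1@4 c2@4 c3@4, authorship .123.....
After op 8 (move_left): buffer="geeeizdcn" (len 9), cursors c4@2 c1@3 c2@3 c3@3, authorship .123.....
Authorship (.=original, N=cursor N): . 1 2 3 . . . . .
Index 2: author = 2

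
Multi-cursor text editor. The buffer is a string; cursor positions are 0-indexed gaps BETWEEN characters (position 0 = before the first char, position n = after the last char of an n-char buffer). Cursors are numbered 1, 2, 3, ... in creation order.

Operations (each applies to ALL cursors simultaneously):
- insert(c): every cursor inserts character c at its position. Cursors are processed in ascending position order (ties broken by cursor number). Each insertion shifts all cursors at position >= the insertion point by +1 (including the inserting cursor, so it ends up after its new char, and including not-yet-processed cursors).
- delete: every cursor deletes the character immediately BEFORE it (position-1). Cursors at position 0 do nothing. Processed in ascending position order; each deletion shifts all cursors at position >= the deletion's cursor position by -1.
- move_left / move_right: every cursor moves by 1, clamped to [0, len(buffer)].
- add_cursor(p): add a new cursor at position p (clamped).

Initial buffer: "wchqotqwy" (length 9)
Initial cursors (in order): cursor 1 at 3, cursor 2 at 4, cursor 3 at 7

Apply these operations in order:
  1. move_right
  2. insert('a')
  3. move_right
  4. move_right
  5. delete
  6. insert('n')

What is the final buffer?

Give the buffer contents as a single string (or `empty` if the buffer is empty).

After op 1 (move_right): buffer="wchqotqwy" (len 9), cursors c1@4 c2@5 c3@8, authorship .........
After op 2 (insert('a')): buffer="wchqaoatqway" (len 12), cursors c1@5 c2@7 c3@11, authorship ....1.2...3.
After op 3 (move_right): buffer="wchqaoatqway" (len 12), cursors c1@6 c2@8 c3@12, authorship ....1.2...3.
After op 4 (move_right): buffer="wchqaoatqway" (len 12), cursors c1@7 c2@9 c3@12, authorship ....1.2...3.
After op 5 (delete): buffer="wchqaotwa" (len 9), cursors c1@6 c2@7 c3@9, authorship ....1...3
After op 6 (insert('n')): buffer="wchqaontnwan" (len 12), cursors c1@7 c2@9 c3@12, authorship ....1.1.2.33

Answer: wchqaontnwan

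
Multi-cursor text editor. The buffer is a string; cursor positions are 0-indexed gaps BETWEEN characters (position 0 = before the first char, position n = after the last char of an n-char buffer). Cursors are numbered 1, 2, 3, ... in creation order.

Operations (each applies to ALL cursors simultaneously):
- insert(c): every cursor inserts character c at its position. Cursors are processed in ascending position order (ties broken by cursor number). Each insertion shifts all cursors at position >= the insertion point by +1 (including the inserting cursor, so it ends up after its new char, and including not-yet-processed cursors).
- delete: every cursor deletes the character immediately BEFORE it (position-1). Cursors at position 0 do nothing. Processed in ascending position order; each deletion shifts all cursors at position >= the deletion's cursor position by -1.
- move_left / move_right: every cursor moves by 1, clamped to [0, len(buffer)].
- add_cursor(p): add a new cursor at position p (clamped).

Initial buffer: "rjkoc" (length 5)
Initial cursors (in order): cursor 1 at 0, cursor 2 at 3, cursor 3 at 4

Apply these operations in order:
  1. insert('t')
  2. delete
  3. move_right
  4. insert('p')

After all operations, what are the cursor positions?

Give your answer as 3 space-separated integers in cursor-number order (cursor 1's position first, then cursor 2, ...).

After op 1 (insert('t')): buffer="trjktotc" (len 8), cursors c1@1 c2@5 c3@7, authorship 1...2.3.
After op 2 (delete): buffer="rjkoc" (len 5), cursors c1@0 c2@3 c3@4, authorship .....
After op 3 (move_right): buffer="rjkoc" (len 5), cursors c1@1 c2@4 c3@5, authorship .....
After op 4 (insert('p')): buffer="rpjkopcp" (len 8), cursors c1@2 c2@6 c3@8, authorship .1...2.3

Answer: 2 6 8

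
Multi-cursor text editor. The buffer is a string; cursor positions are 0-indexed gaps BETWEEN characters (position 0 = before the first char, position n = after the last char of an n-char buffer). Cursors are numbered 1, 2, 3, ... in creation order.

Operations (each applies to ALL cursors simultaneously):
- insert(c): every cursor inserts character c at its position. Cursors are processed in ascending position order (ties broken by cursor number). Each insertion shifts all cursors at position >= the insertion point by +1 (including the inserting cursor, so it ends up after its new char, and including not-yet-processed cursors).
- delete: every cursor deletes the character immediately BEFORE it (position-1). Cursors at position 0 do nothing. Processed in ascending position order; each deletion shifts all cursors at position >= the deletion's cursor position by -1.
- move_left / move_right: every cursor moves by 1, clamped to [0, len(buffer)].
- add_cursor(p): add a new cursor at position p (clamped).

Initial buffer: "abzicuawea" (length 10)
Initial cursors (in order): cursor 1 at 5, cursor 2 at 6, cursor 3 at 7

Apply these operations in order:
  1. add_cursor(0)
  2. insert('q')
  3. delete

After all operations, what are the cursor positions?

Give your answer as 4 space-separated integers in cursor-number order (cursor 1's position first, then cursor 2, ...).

Answer: 5 6 7 0

Derivation:
After op 1 (add_cursor(0)): buffer="abzicuawea" (len 10), cursors c4@0 c1@5 c2@6 c3@7, authorship ..........
After op 2 (insert('q')): buffer="qabzicquqaqwea" (len 14), cursors c4@1 c1@7 c2@9 c3@11, authorship 4.....1.2.3...
After op 3 (delete): buffer="abzicuawea" (len 10), cursors c4@0 c1@5 c2@6 c3@7, authorship ..........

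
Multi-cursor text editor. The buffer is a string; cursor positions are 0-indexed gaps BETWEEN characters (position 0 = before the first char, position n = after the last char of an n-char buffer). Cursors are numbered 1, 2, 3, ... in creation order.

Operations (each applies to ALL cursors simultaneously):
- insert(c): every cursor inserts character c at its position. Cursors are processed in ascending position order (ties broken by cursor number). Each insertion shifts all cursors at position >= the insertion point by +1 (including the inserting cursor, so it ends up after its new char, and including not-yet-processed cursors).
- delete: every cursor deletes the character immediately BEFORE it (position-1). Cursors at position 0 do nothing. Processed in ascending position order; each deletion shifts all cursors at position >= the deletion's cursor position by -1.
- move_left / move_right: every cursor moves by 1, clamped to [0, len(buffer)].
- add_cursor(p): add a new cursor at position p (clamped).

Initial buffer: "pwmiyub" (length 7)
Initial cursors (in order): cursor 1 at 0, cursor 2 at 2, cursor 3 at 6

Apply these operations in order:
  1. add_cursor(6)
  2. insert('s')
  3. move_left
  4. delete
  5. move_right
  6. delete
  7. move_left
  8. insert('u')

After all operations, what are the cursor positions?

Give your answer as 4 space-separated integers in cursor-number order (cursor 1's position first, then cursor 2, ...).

After op 1 (add_cursor(6)): buffer="pwmiyub" (len 7), cursors c1@0 c2@2 c3@6 c4@6, authorship .......
After op 2 (insert('s')): buffer="spwsmiyussb" (len 11), cursors c1@1 c2@4 c3@10 c4@10, authorship 1..2....34.
After op 3 (move_left): buffer="spwsmiyussb" (len 11), cursors c1@0 c2@3 c3@9 c4@9, authorship 1..2....34.
After op 4 (delete): buffer="spsmiysb" (len 8), cursors c1@0 c2@2 c3@6 c4@6, authorship 1.2...4.
After op 5 (move_right): buffer="spsmiysb" (len 8), cursors c1@1 c2@3 c3@7 c4@7, authorship 1.2...4.
After op 6 (delete): buffer="pmib" (len 4), cursors c1@0 c2@1 c3@3 c4@3, authorship ....
After op 7 (move_left): buffer="pmib" (len 4), cursors c1@0 c2@0 c3@2 c4@2, authorship ....
After op 8 (insert('u')): buffer="uupmuuib" (len 8), cursors c1@2 c2@2 c3@6 c4@6, authorship 12..34..

Answer: 2 2 6 6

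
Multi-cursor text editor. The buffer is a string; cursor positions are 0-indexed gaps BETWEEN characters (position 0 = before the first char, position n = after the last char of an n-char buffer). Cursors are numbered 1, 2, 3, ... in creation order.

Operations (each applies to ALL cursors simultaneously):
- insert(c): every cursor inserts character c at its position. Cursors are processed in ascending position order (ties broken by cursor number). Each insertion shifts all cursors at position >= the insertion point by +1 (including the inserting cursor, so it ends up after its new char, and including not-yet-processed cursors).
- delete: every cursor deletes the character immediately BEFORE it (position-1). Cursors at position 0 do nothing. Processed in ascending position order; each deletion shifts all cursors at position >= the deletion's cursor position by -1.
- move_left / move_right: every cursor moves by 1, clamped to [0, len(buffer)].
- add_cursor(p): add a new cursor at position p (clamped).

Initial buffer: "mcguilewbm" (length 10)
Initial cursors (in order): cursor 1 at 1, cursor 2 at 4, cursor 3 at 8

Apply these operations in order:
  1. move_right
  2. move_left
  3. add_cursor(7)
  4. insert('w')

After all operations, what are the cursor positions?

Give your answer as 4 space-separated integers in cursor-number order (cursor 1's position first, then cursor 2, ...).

After op 1 (move_right): buffer="mcguilewbm" (len 10), cursors c1@2 c2@5 c3@9, authorship ..........
After op 2 (move_left): buffer="mcguilewbm" (len 10), cursors c1@1 c2@4 c3@8, authorship ..........
After op 3 (add_cursor(7)): buffer="mcguilewbm" (len 10), cursors c1@1 c2@4 c4@7 c3@8, authorship ..........
After op 4 (insert('w')): buffer="mwcguwilewwwbm" (len 14), cursors c1@2 c2@6 c4@10 c3@12, authorship .1...2...4.3..

Answer: 2 6 12 10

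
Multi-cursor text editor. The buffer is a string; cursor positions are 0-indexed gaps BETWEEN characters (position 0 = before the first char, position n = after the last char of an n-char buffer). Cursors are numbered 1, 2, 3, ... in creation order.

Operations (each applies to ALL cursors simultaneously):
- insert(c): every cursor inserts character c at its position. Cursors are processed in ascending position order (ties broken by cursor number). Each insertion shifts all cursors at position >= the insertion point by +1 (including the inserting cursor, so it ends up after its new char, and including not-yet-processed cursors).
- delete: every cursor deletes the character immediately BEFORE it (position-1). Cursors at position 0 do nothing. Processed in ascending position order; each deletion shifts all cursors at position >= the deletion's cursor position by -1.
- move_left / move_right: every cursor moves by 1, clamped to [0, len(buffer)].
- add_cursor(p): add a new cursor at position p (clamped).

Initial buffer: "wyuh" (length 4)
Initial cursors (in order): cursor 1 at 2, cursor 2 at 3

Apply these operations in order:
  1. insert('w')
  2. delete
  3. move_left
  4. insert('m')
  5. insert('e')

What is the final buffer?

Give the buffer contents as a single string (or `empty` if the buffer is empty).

After op 1 (insert('w')): buffer="wywuwh" (len 6), cursors c1@3 c2@5, authorship ..1.2.
After op 2 (delete): buffer="wyuh" (len 4), cursors c1@2 c2@3, authorship ....
After op 3 (move_left): buffer="wyuh" (len 4), cursors c1@1 c2@2, authorship ....
After op 4 (insert('m')): buffer="wmymuh" (len 6), cursors c1@2 c2@4, authorship .1.2..
After op 5 (insert('e')): buffer="wmeymeuh" (len 8), cursors c1@3 c2@6, authorship .11.22..

Answer: wmeymeuh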